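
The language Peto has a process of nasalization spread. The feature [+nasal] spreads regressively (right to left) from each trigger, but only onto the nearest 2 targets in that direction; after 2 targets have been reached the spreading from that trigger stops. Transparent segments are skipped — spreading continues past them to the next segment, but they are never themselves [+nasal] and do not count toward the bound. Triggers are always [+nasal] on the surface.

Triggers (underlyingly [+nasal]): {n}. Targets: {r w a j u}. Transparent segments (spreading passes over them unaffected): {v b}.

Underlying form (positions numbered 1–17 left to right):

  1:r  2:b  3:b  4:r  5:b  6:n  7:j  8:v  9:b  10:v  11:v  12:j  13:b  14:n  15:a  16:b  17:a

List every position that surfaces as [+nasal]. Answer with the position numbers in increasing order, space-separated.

1 4 6 7 12 14

From /n/ at 6 leftward: 5 /b/ transparent; 4 /r/ → [+nasal]; 3 /b/ transparent; 2 /b/ transparent; 1 /r/ → [+nasal]; bound reached.
From /n/ at 14 leftward: 13 /b/ transparent; 12 /j/ → [+nasal]; 11 /v/ transparent; 10 /v/ transparent; 9 /b/ transparent; 8 /v/ transparent; 7 /j/ → [+nasal]; bound reached.
Targets with no active source: positions 15 17 stay [-nasal].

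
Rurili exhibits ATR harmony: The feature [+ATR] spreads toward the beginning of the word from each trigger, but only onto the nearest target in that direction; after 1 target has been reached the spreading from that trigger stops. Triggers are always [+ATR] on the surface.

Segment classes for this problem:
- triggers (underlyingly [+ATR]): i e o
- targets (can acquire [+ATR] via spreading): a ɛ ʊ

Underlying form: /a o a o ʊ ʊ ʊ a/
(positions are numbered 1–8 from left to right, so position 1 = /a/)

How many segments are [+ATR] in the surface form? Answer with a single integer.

4

From /o/ at 2 leftward: 1 /a/ → [+ATR]; bound reached.
From /o/ at 4 leftward: 3 /a/ → [+ATR]; bound reached.
Targets with no active source: positions 5 6 7 8 stay [-ATR].
[+ATR] positions on the surface: 1 2 3 4.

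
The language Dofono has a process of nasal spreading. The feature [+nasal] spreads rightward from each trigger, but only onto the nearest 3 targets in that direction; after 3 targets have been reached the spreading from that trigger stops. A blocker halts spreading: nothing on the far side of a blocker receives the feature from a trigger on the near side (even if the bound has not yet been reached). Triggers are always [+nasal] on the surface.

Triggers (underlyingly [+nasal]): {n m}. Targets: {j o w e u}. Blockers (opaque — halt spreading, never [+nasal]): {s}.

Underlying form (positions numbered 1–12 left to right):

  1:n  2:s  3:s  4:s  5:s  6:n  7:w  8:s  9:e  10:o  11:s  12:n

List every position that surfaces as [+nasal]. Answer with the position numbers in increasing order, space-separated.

1 6 7 12

From /n/ at 1 rightward: 2 /s/ blocks.
From /n/ at 6 rightward: 7 /w/ → [+nasal]; 8 /s/ blocks.
From /n/ at 12 rightward: word edge.
Targets with no active source: positions 9 10 stay [-nasal].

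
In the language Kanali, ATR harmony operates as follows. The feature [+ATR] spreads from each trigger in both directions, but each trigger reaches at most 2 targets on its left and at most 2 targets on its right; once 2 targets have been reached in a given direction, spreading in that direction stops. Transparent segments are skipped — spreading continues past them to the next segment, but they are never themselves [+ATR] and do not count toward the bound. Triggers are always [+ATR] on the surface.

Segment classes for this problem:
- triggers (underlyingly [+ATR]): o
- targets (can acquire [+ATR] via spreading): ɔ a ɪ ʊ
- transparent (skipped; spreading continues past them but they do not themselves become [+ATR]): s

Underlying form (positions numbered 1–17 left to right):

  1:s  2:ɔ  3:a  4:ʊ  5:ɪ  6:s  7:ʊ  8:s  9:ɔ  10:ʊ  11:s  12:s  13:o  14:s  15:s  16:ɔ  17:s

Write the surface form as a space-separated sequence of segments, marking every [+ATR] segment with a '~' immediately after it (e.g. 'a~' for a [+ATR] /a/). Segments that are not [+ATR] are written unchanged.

From /o/ at 13 rightward: 14 /s/ transparent; 15 /s/ transparent; 16 /ɔ/ → [+ATR]; 17 /s/ transparent; word edge.
From /o/ at 13 leftward: 12 /s/ transparent; 11 /s/ transparent; 10 /ʊ/ → [+ATR]; 9 /ɔ/ → [+ATR]; bound reached.
Targets with no active source: positions 2 3 4 5 7 stay [-ATR].
[+ATR] positions on the surface: 9 10 13 16.

s ɔ a ʊ ɪ s ʊ s ɔ~ ʊ~ s s o~ s s ɔ~ s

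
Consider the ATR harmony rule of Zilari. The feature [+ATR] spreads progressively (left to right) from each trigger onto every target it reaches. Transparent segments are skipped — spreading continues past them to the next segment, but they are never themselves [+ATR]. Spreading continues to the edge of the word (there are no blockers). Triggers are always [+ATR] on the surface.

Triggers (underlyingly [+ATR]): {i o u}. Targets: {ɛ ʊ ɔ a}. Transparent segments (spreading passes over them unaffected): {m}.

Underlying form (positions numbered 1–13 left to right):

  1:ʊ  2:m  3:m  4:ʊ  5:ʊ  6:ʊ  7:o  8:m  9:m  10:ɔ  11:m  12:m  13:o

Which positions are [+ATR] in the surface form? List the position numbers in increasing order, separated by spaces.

From /o/ at 7 rightward: 8 /m/ transparent; 9 /m/ transparent; 10 /ɔ/ → [+ATR]; 11 /m/ transparent; 12 /m/ transparent; 13 /o/ is itself a trigger — this domain ends here.
From /o/ at 13 rightward: word edge.
Targets with no active source: positions 1 4 5 6 stay [-ATR].

7 10 13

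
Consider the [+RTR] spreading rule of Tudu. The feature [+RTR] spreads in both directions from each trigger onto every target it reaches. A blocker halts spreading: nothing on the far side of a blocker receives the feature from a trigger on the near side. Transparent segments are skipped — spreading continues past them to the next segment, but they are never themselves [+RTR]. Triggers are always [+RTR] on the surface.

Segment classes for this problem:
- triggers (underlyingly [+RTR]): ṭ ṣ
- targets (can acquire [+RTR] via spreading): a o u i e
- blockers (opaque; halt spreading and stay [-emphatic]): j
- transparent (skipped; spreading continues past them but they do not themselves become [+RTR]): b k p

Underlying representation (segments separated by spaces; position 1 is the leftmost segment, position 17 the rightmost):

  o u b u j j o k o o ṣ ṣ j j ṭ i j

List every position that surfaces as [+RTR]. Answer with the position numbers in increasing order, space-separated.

From /ṣ/ at 11 rightward: 12 /ṣ/ is itself a trigger — this domain ends here.
From /ṣ/ at 11 leftward: 10 /o/ → [+RTR]; 9 /o/ → [+RTR]; 8 /k/ transparent; 7 /o/ → [+RTR]; 6 /j/ blocks.
From /ṣ/ at 12 rightward: 13 /j/ blocks.
From /ṣ/ at 12 leftward: 11 /ṣ/ is itself a trigger — this domain ends here.
From /ṭ/ at 15 rightward: 16 /i/ → [+RTR]; 17 /j/ blocks.
From /ṭ/ at 15 leftward: 14 /j/ blocks.
Targets with no active source: positions 1 2 4 stay [-emphatic].

7 9 10 11 12 15 16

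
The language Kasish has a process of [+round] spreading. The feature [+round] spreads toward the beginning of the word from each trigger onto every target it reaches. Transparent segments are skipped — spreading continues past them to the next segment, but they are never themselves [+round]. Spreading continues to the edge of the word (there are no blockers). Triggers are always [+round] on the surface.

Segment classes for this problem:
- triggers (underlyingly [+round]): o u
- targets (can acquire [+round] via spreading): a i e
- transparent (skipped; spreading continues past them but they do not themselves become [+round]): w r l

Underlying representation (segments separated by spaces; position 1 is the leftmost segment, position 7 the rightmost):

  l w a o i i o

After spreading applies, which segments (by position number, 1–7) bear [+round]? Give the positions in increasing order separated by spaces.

3 4 5 6 7

From /o/ at 4 leftward: 3 /a/ → [+round]; 2 /w/ transparent; 1 /l/ transparent; word edge.
From /o/ at 7 leftward: 6 /i/ → [+round]; 5 /i/ → [+round]; 4 /o/ is itself a trigger — this domain ends here.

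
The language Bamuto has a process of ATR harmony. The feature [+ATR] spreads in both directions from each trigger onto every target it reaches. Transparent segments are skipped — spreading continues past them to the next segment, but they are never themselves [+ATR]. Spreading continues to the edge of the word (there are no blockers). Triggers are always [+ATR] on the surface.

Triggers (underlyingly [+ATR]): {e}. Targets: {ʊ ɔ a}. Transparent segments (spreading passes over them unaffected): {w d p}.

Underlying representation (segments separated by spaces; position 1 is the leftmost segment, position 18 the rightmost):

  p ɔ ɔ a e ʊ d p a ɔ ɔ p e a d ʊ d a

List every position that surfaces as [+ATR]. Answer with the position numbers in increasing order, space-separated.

From /e/ at 5 rightward: 6 /ʊ/ → [+ATR]; 7 /d/ transparent; 8 /p/ transparent; 9 /a/ → [+ATR]; 10 /ɔ/ → [+ATR]; 11 /ɔ/ → [+ATR]; 12 /p/ transparent; 13 /e/ is itself a trigger — this domain ends here.
From /e/ at 5 leftward: 4 /a/ → [+ATR]; 3 /ɔ/ → [+ATR]; 2 /ɔ/ → [+ATR]; 1 /p/ transparent; word edge.
From /e/ at 13 rightward: 14 /a/ → [+ATR]; 15 /d/ transparent; 16 /ʊ/ → [+ATR]; 17 /d/ transparent; 18 /a/ → [+ATR]; word edge.
From /e/ at 13 leftward: 12 /p/ transparent; 11 /ɔ/ → [+ATR]; 10 /ɔ/ → [+ATR]; 9 /a/ → [+ATR]; 8 /p/ transparent; 7 /d/ transparent; 6 /ʊ/ → [+ATR]; 5 /e/ is itself a trigger — this domain ends here.

2 3 4 5 6 9 10 11 13 14 16 18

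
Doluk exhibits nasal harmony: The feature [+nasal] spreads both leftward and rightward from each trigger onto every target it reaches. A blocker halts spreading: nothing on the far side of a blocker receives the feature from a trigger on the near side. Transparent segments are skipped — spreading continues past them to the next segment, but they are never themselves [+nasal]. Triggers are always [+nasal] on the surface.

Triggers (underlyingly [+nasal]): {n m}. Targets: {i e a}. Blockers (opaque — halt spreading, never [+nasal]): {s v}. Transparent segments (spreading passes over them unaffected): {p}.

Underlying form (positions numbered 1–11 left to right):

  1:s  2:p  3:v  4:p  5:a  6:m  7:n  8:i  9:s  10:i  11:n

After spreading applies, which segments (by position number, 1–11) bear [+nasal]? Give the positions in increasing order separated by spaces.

From /m/ at 6 rightward: 7 /n/ is itself a trigger — this domain ends here.
From /m/ at 6 leftward: 5 /a/ → [+nasal]; 4 /p/ transparent; 3 /v/ blocks.
From /n/ at 7 rightward: 8 /i/ → [+nasal]; 9 /s/ blocks.
From /n/ at 7 leftward: 6 /m/ is itself a trigger — this domain ends here.
From /n/ at 11 rightward: word edge.
From /n/ at 11 leftward: 10 /i/ → [+nasal]; 9 /s/ blocks.

5 6 7 8 10 11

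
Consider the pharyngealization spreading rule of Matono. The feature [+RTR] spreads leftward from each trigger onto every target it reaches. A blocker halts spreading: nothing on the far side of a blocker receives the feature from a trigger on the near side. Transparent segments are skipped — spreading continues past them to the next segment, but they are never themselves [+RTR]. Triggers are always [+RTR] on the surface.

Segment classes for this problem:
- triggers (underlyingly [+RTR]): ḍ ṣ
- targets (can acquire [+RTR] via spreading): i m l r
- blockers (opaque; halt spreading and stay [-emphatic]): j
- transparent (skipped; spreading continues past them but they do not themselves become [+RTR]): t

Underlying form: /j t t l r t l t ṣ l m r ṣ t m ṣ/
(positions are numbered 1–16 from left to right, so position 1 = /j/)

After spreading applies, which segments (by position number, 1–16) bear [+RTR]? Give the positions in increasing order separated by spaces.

4 5 7 9 10 11 12 13 15 16

From /ṣ/ at 9 leftward: 8 /t/ transparent; 7 /l/ → [+RTR]; 6 /t/ transparent; 5 /r/ → [+RTR]; 4 /l/ → [+RTR]; 3 /t/ transparent; 2 /t/ transparent; 1 /j/ blocks.
From /ṣ/ at 13 leftward: 12 /r/ → [+RTR]; 11 /m/ → [+RTR]; 10 /l/ → [+RTR]; 9 /ṣ/ is itself a trigger — this domain ends here.
From /ṣ/ at 16 leftward: 15 /m/ → [+RTR]; 14 /t/ transparent; 13 /ṣ/ is itself a trigger — this domain ends here.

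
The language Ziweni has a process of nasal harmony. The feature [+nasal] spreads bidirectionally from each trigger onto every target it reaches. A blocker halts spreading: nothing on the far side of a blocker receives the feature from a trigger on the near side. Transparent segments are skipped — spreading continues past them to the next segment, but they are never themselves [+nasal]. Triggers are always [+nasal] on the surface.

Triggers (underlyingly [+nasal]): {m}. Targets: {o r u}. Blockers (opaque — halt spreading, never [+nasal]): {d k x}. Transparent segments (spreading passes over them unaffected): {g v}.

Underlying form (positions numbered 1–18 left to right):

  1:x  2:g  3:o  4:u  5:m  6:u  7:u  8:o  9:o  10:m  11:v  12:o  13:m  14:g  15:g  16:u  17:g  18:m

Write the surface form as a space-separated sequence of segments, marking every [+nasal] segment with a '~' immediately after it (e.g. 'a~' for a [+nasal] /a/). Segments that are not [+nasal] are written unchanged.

From /m/ at 5 rightward: 6 /u/ → [+nasal]; 7 /u/ → [+nasal]; 8 /o/ → [+nasal]; 9 /o/ → [+nasal]; 10 /m/ is itself a trigger — this domain ends here.
From /m/ at 5 leftward: 4 /u/ → [+nasal]; 3 /o/ → [+nasal]; 2 /g/ transparent; 1 /x/ blocks.
From /m/ at 10 rightward: 11 /v/ transparent; 12 /o/ → [+nasal]; 13 /m/ is itself a trigger — this domain ends here.
From /m/ at 10 leftward: 9 /o/ → [+nasal]; 8 /o/ → [+nasal]; 7 /u/ → [+nasal]; 6 /u/ → [+nasal]; 5 /m/ is itself a trigger — this domain ends here.
From /m/ at 13 rightward: 14 /g/ transparent; 15 /g/ transparent; 16 /u/ → [+nasal]; 17 /g/ transparent; 18 /m/ is itself a trigger — this domain ends here.
From /m/ at 13 leftward: 12 /o/ → [+nasal]; 11 /v/ transparent; 10 /m/ is itself a trigger — this domain ends here.
From /m/ at 18 rightward: word edge.
From /m/ at 18 leftward: 17 /g/ transparent; 16 /u/ → [+nasal]; 15 /g/ transparent; 14 /g/ transparent; 13 /m/ is itself a trigger — this domain ends here.
[+nasal] positions on the surface: 3 4 5 6 7 8 9 10 12 13 16 18.

x g o~ u~ m~ u~ u~ o~ o~ m~ v o~ m~ g g u~ g m~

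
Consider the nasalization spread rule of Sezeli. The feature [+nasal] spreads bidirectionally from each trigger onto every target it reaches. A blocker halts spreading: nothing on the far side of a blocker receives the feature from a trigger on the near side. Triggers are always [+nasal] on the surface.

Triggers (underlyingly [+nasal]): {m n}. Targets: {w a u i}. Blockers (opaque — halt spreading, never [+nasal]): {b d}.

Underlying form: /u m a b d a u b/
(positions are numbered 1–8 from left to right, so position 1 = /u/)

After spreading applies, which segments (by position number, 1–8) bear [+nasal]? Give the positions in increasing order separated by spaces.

1 2 3

From /m/ at 2 rightward: 3 /a/ → [+nasal]; 4 /b/ blocks.
From /m/ at 2 leftward: 1 /u/ → [+nasal]; word edge.
Targets with no active source: positions 6 7 stay [-nasal].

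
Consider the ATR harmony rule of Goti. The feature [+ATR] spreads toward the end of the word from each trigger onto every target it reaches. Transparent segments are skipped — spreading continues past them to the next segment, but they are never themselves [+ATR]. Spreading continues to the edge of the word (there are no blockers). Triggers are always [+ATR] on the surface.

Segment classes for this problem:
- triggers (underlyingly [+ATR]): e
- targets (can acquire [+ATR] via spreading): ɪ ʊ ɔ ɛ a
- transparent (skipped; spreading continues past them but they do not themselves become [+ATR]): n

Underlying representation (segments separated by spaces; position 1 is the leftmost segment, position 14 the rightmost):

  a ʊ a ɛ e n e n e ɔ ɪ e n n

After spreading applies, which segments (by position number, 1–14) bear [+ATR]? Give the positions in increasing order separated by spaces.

From /e/ at 5 rightward: 6 /n/ transparent; 7 /e/ is itself a trigger — this domain ends here.
From /e/ at 7 rightward: 8 /n/ transparent; 9 /e/ is itself a trigger — this domain ends here.
From /e/ at 9 rightward: 10 /ɔ/ → [+ATR]; 11 /ɪ/ → [+ATR]; 12 /e/ is itself a trigger — this domain ends here.
From /e/ at 12 rightward: 13 /n/ transparent; 14 /n/ transparent; word edge.
Targets with no active source: positions 1 2 3 4 stay [-ATR].

5 7 9 10 11 12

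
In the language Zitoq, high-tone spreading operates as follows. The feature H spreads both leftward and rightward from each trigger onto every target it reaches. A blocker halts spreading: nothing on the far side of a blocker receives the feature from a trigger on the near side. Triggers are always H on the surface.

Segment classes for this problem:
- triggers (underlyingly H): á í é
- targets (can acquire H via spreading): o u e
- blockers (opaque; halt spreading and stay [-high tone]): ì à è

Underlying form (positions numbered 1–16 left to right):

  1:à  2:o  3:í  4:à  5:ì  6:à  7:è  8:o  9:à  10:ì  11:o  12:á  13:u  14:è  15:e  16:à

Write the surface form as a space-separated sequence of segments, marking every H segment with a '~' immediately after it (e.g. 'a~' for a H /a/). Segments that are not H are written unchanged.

From /í/ at 3 rightward: 4 /à/ blocks.
From /í/ at 3 leftward: 2 /o/ → H; 1 /à/ blocks.
From /á/ at 12 rightward: 13 /u/ → H; 14 /è/ blocks.
From /á/ at 12 leftward: 11 /o/ → H; 10 /ì/ blocks.
Targets with no active source: positions 8 15 stay [-high tone].
H positions on the surface: 2 3 11 12 13.

à o~ í~ à ì à è o à ì o~ á~ u~ è e à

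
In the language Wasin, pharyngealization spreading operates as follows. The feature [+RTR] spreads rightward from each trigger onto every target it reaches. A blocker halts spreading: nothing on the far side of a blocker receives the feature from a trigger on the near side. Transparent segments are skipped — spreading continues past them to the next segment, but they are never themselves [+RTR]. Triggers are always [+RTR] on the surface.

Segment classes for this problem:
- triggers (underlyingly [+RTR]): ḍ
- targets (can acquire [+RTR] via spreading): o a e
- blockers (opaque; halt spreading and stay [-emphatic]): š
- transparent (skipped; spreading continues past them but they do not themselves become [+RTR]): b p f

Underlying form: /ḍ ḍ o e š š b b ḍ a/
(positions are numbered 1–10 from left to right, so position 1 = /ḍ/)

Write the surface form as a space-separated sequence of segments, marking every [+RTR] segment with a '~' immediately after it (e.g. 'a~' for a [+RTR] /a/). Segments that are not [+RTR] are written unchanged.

ḍ~ ḍ~ o~ e~ š š b b ḍ~ a~

From /ḍ/ at 1 rightward: 2 /ḍ/ is itself a trigger — this domain ends here.
From /ḍ/ at 2 rightward: 3 /o/ → [+RTR]; 4 /e/ → [+RTR]; 5 /š/ blocks.
From /ḍ/ at 9 rightward: 10 /a/ → [+RTR]; word edge.
[+RTR] positions on the surface: 1 2 3 4 9 10.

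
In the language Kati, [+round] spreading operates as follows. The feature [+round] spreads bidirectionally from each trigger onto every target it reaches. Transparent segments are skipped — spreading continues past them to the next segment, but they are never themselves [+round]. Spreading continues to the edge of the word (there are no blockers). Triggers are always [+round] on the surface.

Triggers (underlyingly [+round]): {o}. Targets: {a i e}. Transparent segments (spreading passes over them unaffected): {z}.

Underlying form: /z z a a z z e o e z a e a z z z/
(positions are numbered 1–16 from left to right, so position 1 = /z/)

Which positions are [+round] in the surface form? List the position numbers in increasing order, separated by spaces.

3 4 7 8 9 11 12 13

From /o/ at 8 rightward: 9 /e/ → [+round]; 10 /z/ transparent; 11 /a/ → [+round]; 12 /e/ → [+round]; 13 /a/ → [+round]; 14 /z/ transparent; 15 /z/ transparent; 16 /z/ transparent; word edge.
From /o/ at 8 leftward: 7 /e/ → [+round]; 6 /z/ transparent; 5 /z/ transparent; 4 /a/ → [+round]; 3 /a/ → [+round]; 2 /z/ transparent; 1 /z/ transparent; word edge.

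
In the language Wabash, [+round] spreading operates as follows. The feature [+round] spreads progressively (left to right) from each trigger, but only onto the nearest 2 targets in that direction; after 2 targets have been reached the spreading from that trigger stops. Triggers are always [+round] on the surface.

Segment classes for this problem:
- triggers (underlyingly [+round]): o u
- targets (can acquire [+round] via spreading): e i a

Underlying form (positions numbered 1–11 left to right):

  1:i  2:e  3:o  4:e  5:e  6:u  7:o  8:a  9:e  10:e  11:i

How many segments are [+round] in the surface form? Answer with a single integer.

From /o/ at 3 rightward: 4 /e/ → [+round]; 5 /e/ → [+round]; bound reached.
From /u/ at 6 rightward: 7 /o/ is itself a trigger — this domain ends here.
From /o/ at 7 rightward: 8 /a/ → [+round]; 9 /e/ → [+round]; bound reached.
Targets with no active source: positions 1 2 10 11 stay [-round].
[+round] positions on the surface: 3 4 5 6 7 8 9.

7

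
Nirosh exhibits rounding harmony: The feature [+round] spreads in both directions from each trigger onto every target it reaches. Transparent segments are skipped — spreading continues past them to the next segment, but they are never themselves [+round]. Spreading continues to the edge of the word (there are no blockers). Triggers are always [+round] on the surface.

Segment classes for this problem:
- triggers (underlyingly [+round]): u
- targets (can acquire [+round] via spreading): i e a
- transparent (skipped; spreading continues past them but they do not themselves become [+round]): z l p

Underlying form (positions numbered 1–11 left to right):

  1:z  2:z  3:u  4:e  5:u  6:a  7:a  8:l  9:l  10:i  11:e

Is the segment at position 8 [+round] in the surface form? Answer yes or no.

no

From /u/ at 3 rightward: 4 /e/ → [+round]; 5 /u/ is itself a trigger — this domain ends here.
From /u/ at 3 leftward: 2 /z/ transparent; 1 /z/ transparent; word edge.
From /u/ at 5 rightward: 6 /a/ → [+round]; 7 /a/ → [+round]; 8 /l/ transparent; 9 /l/ transparent; 10 /i/ → [+round]; 11 /e/ → [+round]; word edge.
From /u/ at 5 leftward: 4 /e/ → [+round]; 3 /u/ is itself a trigger — this domain ends here.
[+round] positions on the surface: 3 4 5 6 7 10 11.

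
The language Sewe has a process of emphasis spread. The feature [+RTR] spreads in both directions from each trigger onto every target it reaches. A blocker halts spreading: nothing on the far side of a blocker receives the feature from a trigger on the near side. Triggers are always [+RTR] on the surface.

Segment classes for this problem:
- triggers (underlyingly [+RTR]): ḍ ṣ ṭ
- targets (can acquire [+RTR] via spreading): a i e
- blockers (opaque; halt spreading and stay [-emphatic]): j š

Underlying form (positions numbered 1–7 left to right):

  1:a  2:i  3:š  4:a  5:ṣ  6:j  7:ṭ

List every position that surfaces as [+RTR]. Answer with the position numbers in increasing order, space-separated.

4 5 7

From /ṣ/ at 5 rightward: 6 /j/ blocks.
From /ṣ/ at 5 leftward: 4 /a/ → [+RTR]; 3 /š/ blocks.
From /ṭ/ at 7 rightward: word edge.
From /ṭ/ at 7 leftward: 6 /j/ blocks.
Targets with no active source: positions 1 2 stay [-emphatic].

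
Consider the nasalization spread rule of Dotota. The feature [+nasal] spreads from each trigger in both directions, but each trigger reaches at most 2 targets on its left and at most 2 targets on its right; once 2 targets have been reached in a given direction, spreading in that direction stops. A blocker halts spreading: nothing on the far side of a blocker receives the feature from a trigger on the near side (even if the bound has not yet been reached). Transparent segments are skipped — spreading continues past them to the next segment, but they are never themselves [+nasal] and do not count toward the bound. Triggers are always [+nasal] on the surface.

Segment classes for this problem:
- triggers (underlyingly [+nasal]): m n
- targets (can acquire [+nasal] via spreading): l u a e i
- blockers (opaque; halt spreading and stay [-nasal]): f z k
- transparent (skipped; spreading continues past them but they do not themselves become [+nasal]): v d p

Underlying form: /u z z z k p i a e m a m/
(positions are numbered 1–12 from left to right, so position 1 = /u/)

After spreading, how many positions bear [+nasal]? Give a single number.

From /m/ at 10 rightward: 11 /a/ → [+nasal]; 12 /m/ is itself a trigger — this domain ends here.
From /m/ at 10 leftward: 9 /e/ → [+nasal]; 8 /a/ → [+nasal]; bound reached.
From /m/ at 12 rightward: word edge.
From /m/ at 12 leftward: 11 /a/ → [+nasal]; 10 /m/ is itself a trigger — this domain ends here.
Targets with no active source: positions 1 7 stay [-nasal].
[+nasal] positions on the surface: 8 9 10 11 12.

5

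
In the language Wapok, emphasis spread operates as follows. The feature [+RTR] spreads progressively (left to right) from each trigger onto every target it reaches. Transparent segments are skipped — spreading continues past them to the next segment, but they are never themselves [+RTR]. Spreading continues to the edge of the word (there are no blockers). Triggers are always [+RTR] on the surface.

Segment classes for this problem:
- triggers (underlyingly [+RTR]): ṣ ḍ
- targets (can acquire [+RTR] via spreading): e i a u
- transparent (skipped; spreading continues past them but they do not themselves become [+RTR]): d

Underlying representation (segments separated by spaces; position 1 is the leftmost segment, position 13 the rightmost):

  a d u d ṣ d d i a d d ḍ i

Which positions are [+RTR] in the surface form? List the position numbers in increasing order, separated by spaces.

From /ṣ/ at 5 rightward: 6 /d/ transparent; 7 /d/ transparent; 8 /i/ → [+RTR]; 9 /a/ → [+RTR]; 10 /d/ transparent; 11 /d/ transparent; 12 /ḍ/ is itself a trigger — this domain ends here.
From /ḍ/ at 12 rightward: 13 /i/ → [+RTR]; word edge.
Targets with no active source: positions 1 3 stay [-emphatic].

5 8 9 12 13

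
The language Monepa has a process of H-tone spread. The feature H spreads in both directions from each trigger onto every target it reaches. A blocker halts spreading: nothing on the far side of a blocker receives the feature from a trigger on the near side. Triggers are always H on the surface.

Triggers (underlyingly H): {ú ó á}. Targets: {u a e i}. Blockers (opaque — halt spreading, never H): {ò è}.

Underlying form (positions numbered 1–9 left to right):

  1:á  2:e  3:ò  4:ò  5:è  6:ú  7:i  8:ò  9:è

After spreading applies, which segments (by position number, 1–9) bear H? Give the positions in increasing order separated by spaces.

From /á/ at 1 rightward: 2 /e/ → H; 3 /ò/ blocks.
From /á/ at 1 leftward: word edge.
From /ú/ at 6 rightward: 7 /i/ → H; 8 /ò/ blocks.
From /ú/ at 6 leftward: 5 /è/ blocks.

1 2 6 7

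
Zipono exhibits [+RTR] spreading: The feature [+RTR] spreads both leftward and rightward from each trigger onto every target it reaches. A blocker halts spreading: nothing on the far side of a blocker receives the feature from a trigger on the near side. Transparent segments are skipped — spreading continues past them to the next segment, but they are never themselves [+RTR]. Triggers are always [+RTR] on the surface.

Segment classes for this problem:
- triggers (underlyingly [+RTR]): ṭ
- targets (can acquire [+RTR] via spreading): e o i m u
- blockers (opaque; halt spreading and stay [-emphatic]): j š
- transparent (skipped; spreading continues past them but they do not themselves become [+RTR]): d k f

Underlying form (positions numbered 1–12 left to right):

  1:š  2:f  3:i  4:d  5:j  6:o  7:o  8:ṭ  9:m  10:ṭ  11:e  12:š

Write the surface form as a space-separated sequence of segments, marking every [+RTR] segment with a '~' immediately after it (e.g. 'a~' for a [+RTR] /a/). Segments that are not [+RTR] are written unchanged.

š f i d j o~ o~ ṭ~ m~ ṭ~ e~ š

From /ṭ/ at 8 rightward: 9 /m/ → [+RTR]; 10 /ṭ/ is itself a trigger — this domain ends here.
From /ṭ/ at 8 leftward: 7 /o/ → [+RTR]; 6 /o/ → [+RTR]; 5 /j/ blocks.
From /ṭ/ at 10 rightward: 11 /e/ → [+RTR]; 12 /š/ blocks.
From /ṭ/ at 10 leftward: 9 /m/ → [+RTR]; 8 /ṭ/ is itself a trigger — this domain ends here.
Target with no active source: position 3 stays [-emphatic].
[+RTR] positions on the surface: 6 7 8 9 10 11.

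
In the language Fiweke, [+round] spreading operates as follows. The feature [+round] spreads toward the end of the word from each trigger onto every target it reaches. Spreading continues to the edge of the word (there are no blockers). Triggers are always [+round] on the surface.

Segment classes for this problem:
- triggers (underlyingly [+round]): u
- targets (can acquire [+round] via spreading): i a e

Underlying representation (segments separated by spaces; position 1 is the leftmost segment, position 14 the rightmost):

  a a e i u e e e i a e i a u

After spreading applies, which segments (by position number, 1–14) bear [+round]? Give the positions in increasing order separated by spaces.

5 6 7 8 9 10 11 12 13 14

From /u/ at 5 rightward: 6 /e/ → [+round]; 7 /e/ → [+round]; 8 /e/ → [+round]; 9 /i/ → [+round]; 10 /a/ → [+round]; 11 /e/ → [+round]; 12 /i/ → [+round]; 13 /a/ → [+round]; 14 /u/ is itself a trigger — this domain ends here.
From /u/ at 14 rightward: word edge.
Targets with no active source: positions 1 2 3 4 stay [-round].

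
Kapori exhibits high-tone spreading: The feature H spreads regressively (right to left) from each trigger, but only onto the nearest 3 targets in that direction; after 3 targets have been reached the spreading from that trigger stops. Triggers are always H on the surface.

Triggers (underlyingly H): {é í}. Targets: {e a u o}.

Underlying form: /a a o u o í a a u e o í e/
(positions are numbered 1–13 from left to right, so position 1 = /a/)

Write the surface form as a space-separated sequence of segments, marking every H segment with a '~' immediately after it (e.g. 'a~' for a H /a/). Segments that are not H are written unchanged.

a a o~ u~ o~ í~ a a u~ e~ o~ í~ e

From /í/ at 6 leftward: 5 /o/ → H; 4 /u/ → H; 3 /o/ → H; bound reached.
From /í/ at 12 leftward: 11 /o/ → H; 10 /e/ → H; 9 /u/ → H; bound reached.
Targets with no active source: positions 1 2 7 8 13 stay [-high tone].
H positions on the surface: 3 4 5 6 9 10 11 12.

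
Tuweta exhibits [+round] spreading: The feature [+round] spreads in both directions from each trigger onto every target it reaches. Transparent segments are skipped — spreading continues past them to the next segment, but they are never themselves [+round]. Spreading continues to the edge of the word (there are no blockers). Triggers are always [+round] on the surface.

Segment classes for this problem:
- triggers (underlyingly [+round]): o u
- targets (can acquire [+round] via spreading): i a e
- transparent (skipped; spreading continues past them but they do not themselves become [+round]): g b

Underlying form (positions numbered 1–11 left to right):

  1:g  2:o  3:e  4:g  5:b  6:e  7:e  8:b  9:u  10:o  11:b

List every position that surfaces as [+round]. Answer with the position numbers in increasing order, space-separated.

From /o/ at 2 rightward: 3 /e/ → [+round]; 4 /g/ transparent; 5 /b/ transparent; 6 /e/ → [+round]; 7 /e/ → [+round]; 8 /b/ transparent; 9 /u/ is itself a trigger — this domain ends here.
From /o/ at 2 leftward: 1 /g/ transparent; word edge.
From /u/ at 9 rightward: 10 /o/ is itself a trigger — this domain ends here.
From /u/ at 9 leftward: 8 /b/ transparent; 7 /e/ → [+round]; 6 /e/ → [+round]; 5 /b/ transparent; 4 /g/ transparent; 3 /e/ → [+round]; 2 /o/ is itself a trigger — this domain ends here.
From /o/ at 10 rightward: 11 /b/ transparent; word edge.
From /o/ at 10 leftward: 9 /u/ is itself a trigger — this domain ends here.

2 3 6 7 9 10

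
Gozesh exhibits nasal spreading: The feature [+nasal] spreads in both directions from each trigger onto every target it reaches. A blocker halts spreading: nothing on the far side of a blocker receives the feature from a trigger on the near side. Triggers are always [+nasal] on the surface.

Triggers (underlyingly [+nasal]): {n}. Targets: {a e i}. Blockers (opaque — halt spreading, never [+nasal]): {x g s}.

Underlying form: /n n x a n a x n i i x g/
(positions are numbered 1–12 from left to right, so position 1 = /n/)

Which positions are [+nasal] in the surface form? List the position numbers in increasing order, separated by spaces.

From /n/ at 1 rightward: 2 /n/ is itself a trigger — this domain ends here.
From /n/ at 1 leftward: word edge.
From /n/ at 2 rightward: 3 /x/ blocks.
From /n/ at 2 leftward: 1 /n/ is itself a trigger — this domain ends here.
From /n/ at 5 rightward: 6 /a/ → [+nasal]; 7 /x/ blocks.
From /n/ at 5 leftward: 4 /a/ → [+nasal]; 3 /x/ blocks.
From /n/ at 8 rightward: 9 /i/ → [+nasal]; 10 /i/ → [+nasal]; 11 /x/ blocks.
From /n/ at 8 leftward: 7 /x/ blocks.

1 2 4 5 6 8 9 10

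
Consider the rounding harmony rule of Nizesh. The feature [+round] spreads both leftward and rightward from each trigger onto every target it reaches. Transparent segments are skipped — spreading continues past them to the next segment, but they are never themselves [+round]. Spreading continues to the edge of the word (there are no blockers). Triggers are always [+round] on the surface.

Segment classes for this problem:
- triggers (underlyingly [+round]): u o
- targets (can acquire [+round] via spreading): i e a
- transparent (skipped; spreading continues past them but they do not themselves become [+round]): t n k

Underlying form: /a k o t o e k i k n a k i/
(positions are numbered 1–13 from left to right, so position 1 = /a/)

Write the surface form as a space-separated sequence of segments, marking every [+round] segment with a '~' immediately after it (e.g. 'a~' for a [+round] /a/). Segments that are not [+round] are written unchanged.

a~ k o~ t o~ e~ k i~ k n a~ k i~

From /o/ at 3 rightward: 4 /t/ transparent; 5 /o/ is itself a trigger — this domain ends here.
From /o/ at 3 leftward: 2 /k/ transparent; 1 /a/ → [+round]; word edge.
From /o/ at 5 rightward: 6 /e/ → [+round]; 7 /k/ transparent; 8 /i/ → [+round]; 9 /k/ transparent; 10 /n/ transparent; 11 /a/ → [+round]; 12 /k/ transparent; 13 /i/ → [+round]; word edge.
From /o/ at 5 leftward: 4 /t/ transparent; 3 /o/ is itself a trigger — this domain ends here.
[+round] positions on the surface: 1 3 5 6 8 11 13.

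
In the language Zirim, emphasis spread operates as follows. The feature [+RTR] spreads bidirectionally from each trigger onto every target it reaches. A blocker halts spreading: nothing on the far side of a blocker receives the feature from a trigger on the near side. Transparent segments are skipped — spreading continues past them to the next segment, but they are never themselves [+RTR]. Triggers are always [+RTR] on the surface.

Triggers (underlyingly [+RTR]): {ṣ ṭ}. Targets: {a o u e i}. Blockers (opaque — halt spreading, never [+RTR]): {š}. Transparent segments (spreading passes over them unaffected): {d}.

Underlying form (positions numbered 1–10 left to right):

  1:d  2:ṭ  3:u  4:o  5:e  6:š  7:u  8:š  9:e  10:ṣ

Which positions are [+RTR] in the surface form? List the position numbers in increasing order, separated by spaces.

2 3 4 5 9 10

From /ṭ/ at 2 rightward: 3 /u/ → [+RTR]; 4 /o/ → [+RTR]; 5 /e/ → [+RTR]; 6 /š/ blocks.
From /ṭ/ at 2 leftward: 1 /d/ transparent; word edge.
From /ṣ/ at 10 rightward: word edge.
From /ṣ/ at 10 leftward: 9 /e/ → [+RTR]; 8 /š/ blocks.
Target with no active source: position 7 stays [-emphatic].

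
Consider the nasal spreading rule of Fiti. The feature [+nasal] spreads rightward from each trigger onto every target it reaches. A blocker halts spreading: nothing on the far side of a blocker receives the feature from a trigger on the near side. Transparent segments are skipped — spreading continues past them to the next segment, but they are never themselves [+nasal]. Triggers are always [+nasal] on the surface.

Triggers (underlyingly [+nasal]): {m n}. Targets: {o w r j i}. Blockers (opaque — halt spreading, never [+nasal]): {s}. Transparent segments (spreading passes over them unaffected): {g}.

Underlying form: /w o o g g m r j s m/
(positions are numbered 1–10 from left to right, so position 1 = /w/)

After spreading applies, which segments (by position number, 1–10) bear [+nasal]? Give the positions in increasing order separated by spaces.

From /m/ at 6 rightward: 7 /r/ → [+nasal]; 8 /j/ → [+nasal]; 9 /s/ blocks.
From /m/ at 10 rightward: word edge.
Targets with no active source: positions 1 2 3 stay [-nasal].

6 7 8 10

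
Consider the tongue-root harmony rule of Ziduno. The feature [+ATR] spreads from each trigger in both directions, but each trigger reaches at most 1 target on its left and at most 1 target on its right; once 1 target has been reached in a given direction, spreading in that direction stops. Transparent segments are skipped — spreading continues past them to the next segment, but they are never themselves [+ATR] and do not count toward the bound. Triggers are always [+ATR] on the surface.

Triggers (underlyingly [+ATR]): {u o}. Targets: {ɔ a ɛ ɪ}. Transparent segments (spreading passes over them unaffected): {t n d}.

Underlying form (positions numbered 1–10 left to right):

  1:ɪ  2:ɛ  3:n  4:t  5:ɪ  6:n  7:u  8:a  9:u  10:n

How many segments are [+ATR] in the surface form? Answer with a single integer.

4

From /u/ at 7 rightward: 8 /a/ → [+ATR]; bound reached.
From /u/ at 7 leftward: 6 /n/ transparent; 5 /ɪ/ → [+ATR]; bound reached.
From /u/ at 9 rightward: 10 /n/ transparent; word edge.
From /u/ at 9 leftward: 8 /a/ → [+ATR]; bound reached.
Targets with no active source: positions 1 2 stay [-ATR].
[+ATR] positions on the surface: 5 7 8 9.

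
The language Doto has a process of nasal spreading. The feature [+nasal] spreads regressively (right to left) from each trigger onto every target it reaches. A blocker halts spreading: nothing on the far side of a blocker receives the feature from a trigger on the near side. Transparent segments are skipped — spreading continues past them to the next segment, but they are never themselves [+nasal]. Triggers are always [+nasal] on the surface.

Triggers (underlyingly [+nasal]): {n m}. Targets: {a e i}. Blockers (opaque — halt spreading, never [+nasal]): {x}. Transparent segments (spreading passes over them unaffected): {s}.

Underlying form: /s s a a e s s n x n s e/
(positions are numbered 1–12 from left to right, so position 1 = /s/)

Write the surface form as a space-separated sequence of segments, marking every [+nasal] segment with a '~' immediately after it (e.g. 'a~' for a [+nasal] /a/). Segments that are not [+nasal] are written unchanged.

From /n/ at 8 leftward: 7 /s/ transparent; 6 /s/ transparent; 5 /e/ → [+nasal]; 4 /a/ → [+nasal]; 3 /a/ → [+nasal]; 2 /s/ transparent; 1 /s/ transparent; word edge.
From /n/ at 10 leftward: 9 /x/ blocks.
Target with no active source: position 12 stays [-nasal].
[+nasal] positions on the surface: 3 4 5 8 10.

s s a~ a~ e~ s s n~ x n~ s e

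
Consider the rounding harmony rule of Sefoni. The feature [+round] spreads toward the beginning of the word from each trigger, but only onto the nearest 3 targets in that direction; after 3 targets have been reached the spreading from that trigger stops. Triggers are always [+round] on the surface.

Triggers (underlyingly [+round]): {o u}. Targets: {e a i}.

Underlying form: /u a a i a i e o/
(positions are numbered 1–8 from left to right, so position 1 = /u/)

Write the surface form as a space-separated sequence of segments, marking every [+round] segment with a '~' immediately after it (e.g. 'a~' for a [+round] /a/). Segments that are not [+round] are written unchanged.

u~ a a i a~ i~ e~ o~

From /u/ at 1 leftward: word edge.
From /o/ at 8 leftward: 7 /e/ → [+round]; 6 /i/ → [+round]; 5 /a/ → [+round]; bound reached.
Targets with no active source: positions 2 3 4 stay [-round].
[+round] positions on the surface: 1 5 6 7 8.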